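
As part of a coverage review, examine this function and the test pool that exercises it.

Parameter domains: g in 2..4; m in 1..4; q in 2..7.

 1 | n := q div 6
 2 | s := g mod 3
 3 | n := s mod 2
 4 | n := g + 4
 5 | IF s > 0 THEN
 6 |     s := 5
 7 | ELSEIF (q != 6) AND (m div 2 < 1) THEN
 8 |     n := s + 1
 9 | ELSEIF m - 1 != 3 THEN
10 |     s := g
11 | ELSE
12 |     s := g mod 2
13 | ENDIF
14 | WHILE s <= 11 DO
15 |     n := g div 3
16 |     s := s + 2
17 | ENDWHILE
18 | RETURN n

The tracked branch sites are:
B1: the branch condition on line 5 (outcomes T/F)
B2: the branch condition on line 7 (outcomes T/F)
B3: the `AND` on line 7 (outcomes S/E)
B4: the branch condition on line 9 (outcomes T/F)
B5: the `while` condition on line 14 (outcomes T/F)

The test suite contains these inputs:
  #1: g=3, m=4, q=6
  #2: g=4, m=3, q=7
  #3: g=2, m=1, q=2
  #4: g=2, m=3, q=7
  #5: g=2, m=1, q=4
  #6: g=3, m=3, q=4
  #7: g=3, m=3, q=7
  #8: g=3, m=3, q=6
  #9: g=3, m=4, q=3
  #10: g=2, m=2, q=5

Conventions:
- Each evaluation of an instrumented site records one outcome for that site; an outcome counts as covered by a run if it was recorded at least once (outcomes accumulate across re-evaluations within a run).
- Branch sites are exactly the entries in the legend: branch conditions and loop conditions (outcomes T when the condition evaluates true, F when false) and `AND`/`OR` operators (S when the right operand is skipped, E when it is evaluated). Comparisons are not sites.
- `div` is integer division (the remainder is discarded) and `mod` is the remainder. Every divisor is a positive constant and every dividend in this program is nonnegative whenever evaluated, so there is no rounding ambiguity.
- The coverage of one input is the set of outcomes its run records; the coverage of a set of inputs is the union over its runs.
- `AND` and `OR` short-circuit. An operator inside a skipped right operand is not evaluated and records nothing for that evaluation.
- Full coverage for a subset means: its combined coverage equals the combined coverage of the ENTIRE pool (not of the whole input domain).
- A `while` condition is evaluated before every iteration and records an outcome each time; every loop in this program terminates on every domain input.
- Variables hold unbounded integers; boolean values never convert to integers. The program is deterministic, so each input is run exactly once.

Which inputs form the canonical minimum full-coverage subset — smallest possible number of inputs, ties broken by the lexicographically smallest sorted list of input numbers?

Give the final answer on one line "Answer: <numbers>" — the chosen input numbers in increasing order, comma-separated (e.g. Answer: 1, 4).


input #1 (g=3, m=4, q=6): covers B1=F, B2=F, B3=S, B4=F, B5=T, B5=F
input #2 (g=4, m=3, q=7): covers B1=T, B5=T, B5=F
input #3 (g=2, m=1, q=2): covers B1=T, B5=T, B5=F
input #4 (g=2, m=3, q=7): covers B1=T, B5=T, B5=F
input #5 (g=2, m=1, q=4): covers B1=T, B5=T, B5=F
input #6 (g=3, m=3, q=4): covers B1=F, B2=F, B3=E, B4=T, B5=T, B5=F
input #7 (g=3, m=3, q=7): covers B1=F, B2=F, B3=E, B4=T, B5=T, B5=F
input #8 (g=3, m=3, q=6): covers B1=F, B2=F, B3=S, B4=T, B5=T, B5=F
input #9 (g=3, m=4, q=3): covers B1=F, B2=F, B3=E, B4=F, B5=T, B5=F
input #10 (g=2, m=2, q=5): covers B1=T, B5=T, B5=F
pool-wide coverage (9 outcomes): B1=T, B1=F, B2=F, B3=S, B3=E, B4=T, B4=F, B5=T, B5=F
checked all size-1 subsets: none covers 9 outcomes (max 6/9)
checked all size-2 subsets: none covers 9 outcomes (max 8/9)
size 3: inputs {1, 2, 6} cover all 9 outcomes, and no lexicographically smaller subset of this size does
Answer: 1, 2, 6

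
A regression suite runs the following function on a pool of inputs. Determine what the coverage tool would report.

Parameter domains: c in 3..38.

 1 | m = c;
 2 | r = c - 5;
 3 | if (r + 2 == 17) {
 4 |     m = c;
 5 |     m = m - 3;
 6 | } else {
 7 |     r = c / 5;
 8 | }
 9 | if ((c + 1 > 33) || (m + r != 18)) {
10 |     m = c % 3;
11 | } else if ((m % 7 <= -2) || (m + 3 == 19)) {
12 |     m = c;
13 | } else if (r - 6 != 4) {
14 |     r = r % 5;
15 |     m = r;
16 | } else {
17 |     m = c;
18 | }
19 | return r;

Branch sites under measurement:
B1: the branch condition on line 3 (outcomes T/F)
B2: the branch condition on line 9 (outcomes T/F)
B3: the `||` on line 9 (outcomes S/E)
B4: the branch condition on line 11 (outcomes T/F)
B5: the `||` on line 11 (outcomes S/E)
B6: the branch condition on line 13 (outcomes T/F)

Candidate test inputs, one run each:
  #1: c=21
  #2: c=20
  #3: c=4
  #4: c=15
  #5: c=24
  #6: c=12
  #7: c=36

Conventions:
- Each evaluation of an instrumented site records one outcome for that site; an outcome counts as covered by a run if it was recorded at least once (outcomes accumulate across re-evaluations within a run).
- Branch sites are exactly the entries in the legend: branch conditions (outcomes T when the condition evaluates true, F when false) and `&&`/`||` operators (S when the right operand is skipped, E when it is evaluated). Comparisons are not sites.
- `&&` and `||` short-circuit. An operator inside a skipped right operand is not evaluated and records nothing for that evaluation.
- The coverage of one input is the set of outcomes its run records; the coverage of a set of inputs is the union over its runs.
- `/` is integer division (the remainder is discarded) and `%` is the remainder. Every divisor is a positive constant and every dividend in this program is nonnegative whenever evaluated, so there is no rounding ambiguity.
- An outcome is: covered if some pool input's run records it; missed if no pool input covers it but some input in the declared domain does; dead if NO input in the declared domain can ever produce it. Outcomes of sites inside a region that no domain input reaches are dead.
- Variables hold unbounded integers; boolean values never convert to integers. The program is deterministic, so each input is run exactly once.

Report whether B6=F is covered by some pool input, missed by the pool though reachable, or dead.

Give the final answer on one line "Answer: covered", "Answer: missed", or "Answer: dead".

no pool input records B6=F
checking all 36 inputs in the declared domain: B6=F is never recorded -> dead

Answer: dead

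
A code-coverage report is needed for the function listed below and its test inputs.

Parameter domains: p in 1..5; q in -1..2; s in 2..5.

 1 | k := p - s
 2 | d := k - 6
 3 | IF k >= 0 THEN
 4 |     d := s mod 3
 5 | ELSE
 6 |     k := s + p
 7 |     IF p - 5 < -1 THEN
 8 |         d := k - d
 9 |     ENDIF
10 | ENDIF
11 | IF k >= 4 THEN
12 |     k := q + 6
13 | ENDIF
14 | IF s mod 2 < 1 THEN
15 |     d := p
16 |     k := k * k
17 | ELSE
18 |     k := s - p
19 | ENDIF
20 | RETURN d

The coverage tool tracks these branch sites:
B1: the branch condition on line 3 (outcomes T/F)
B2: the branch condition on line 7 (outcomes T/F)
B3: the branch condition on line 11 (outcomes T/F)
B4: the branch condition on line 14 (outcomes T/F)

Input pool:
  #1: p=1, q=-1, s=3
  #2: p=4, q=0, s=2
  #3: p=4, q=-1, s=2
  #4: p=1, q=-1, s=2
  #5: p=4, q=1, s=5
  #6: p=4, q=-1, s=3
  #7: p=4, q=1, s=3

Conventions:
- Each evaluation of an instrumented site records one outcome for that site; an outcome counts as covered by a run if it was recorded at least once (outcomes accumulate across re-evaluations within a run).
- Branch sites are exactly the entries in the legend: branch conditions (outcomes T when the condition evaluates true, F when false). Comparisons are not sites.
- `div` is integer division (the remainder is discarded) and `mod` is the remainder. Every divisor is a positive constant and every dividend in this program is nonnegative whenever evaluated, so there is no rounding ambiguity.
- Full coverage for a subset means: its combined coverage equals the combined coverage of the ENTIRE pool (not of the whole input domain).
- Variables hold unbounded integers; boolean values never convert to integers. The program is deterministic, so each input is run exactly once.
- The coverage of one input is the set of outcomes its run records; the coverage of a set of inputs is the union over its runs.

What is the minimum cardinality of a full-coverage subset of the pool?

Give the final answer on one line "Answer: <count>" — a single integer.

input #1, p=1, q=-1, s=3: events B1->F, B2->T, B3->T, B4->F; outcomes B1=F, B2=T, B3=T, B4=F
input #2, p=4, q=0, s=2: events B1->T, B3->F, B4->T; outcomes B1=T, B3=F, B4=T
input #3, p=4, q=-1, s=2: events B1->T, B3->F, B4->T; outcomes B1=T, B3=F, B4=T
input #4, p=1, q=-1, s=2: events B1->F, B2->T, B3->F, B4->T; outcomes B1=F, B2=T, B3=F, B4=T
input #5, p=4, q=1, s=5: events B1->F, B2->F, B3->T, B4->F; outcomes B1=F, B2=F, B3=T, B4=F
input #6, p=4, q=-1, s=3: events B1->T, B3->F, B4->F; outcomes B1=T, B3=F, B4=F
input #7, p=4, q=1, s=3: events B1->T, B3->F, B4->F; outcomes B1=T, B3=F, B4=F
pool-wide coverage (8 outcomes): B1=T, B1=F, B2=T, B2=F, B3=T, B3=F, B4=T, B4=F
checked all size-1 subsets: none covers 8 outcomes (max 4/8)
checked all size-2 subsets: none covers 8 outcomes (max 7/8)
at size 3, {1, 2, 5} reaches all 8 outcomes; every lexicographically earlier size-3 subset fails

Answer: 3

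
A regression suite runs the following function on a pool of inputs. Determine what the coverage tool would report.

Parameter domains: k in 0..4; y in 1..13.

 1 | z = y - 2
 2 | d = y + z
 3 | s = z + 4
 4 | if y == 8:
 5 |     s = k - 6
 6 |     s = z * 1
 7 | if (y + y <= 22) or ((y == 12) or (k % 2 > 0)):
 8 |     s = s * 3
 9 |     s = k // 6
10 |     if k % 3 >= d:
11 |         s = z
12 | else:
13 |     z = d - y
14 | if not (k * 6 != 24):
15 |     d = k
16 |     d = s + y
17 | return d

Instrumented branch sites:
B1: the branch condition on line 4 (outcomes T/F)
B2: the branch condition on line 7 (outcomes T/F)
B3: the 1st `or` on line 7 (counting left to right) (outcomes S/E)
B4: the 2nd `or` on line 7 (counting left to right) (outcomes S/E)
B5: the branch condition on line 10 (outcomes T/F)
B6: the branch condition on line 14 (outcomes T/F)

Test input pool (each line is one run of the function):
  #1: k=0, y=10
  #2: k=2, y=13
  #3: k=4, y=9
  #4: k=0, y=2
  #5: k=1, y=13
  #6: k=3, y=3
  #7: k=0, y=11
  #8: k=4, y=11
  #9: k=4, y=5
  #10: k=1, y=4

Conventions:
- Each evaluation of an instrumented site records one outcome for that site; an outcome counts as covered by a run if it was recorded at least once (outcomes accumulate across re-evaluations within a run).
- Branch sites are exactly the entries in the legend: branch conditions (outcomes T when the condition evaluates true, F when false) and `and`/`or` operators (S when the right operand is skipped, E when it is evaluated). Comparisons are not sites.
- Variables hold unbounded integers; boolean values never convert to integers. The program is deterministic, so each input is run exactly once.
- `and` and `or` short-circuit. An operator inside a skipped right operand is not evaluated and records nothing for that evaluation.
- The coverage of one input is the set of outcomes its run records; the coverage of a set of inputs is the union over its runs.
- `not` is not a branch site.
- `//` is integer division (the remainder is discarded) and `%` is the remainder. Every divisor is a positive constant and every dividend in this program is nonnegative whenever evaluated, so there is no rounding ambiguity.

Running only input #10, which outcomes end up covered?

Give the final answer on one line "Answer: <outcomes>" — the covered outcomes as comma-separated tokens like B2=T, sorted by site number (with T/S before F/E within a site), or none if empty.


Running input #10 (k=1, y=4), event by event:
  B1->F, B3->S, B2->T, B5->F, B6->F
collecting distinct outcomes: B1=F, B2=T, B3=S, B5=F, B6=F
Answer: B1=F, B2=T, B3=S, B5=F, B6=F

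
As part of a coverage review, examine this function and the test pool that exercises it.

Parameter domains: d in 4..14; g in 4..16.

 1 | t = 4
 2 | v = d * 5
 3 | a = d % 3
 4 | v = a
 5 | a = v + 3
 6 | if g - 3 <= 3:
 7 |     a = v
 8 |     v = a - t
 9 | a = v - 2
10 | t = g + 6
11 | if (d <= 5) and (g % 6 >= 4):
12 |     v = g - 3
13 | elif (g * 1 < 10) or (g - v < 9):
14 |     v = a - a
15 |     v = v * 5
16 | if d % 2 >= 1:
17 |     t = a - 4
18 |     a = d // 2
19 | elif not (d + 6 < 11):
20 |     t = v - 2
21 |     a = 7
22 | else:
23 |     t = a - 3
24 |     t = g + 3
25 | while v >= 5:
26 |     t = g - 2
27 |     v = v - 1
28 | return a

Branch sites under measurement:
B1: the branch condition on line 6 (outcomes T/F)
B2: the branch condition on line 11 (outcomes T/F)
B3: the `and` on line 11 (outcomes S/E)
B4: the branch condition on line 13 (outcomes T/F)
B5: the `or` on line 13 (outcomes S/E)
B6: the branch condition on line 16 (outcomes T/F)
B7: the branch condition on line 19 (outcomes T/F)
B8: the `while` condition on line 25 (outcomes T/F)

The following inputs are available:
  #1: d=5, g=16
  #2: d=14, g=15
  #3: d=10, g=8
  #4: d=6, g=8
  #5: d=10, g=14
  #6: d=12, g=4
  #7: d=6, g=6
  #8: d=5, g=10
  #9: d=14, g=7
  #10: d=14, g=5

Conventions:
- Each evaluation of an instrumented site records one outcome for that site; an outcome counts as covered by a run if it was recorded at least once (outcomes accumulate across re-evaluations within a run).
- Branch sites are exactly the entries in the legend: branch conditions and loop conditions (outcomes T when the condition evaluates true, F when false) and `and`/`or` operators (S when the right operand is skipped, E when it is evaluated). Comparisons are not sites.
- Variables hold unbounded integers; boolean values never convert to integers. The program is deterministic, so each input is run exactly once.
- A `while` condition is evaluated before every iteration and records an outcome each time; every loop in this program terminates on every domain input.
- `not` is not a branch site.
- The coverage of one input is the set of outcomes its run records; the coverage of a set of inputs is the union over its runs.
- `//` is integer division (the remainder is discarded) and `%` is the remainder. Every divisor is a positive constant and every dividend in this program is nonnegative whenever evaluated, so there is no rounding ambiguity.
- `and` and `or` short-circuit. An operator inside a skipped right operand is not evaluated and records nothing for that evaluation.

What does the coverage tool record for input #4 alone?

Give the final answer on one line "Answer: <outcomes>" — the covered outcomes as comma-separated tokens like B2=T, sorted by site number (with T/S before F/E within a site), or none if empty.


Simulating input #4 (d=6, g=8) step by step:
  B1->F, B3->S, B2->F, B5->S, B4->T, B6->F, B7->T, B8->F
as a set, this run covers: B1=F, B2=F, B3=S, B4=T, B5=S, B6=F, B7=T, B8=F
Answer: B1=F, B2=F, B3=S, B4=T, B5=S, B6=F, B7=T, B8=F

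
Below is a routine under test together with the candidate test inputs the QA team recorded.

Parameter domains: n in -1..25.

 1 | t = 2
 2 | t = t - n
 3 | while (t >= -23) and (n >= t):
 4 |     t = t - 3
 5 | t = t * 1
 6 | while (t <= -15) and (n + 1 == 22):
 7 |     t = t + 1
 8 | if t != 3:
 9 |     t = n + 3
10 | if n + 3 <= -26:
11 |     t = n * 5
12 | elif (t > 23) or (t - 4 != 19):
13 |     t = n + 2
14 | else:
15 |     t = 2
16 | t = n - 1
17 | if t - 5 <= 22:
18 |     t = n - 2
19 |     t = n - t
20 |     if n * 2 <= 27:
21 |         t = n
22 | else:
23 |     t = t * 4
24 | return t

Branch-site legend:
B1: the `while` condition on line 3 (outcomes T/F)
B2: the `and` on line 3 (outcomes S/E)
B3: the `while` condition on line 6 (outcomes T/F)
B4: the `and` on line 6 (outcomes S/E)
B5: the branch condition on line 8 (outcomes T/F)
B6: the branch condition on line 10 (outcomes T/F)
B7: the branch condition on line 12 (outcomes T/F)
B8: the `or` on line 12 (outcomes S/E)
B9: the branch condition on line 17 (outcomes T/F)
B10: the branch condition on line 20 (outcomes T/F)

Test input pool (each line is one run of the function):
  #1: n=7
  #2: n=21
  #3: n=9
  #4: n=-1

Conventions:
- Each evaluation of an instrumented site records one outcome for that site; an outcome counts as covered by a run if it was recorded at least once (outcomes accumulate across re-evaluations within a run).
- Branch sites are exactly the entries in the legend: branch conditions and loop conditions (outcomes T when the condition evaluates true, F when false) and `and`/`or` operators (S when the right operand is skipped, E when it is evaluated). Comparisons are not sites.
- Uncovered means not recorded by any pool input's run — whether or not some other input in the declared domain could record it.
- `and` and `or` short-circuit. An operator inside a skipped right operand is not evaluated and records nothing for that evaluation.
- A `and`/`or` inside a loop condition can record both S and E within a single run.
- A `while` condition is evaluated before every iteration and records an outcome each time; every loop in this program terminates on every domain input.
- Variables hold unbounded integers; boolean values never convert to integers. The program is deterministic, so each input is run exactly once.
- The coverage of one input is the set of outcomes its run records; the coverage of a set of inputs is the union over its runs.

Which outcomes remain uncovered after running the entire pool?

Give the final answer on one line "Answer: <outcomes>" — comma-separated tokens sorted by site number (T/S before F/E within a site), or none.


test 1 (n=7) hits B1=T, B1=F, B2=S, B2=E, B3=F, B4=E, B5=T, B6=F, B7=T, B8=E, B9=T, B10=T
test 2 (n=21) hits B1=T, B1=F, B2=S, B2=E, B3=T, B3=F, B4=S, B4=E, B5=T, B6=F, B7=T, B8=S, B9=T, B10=F
test 3 (n=9) hits B1=T, B1=F, B2=S, B2=E, B3=F, B4=E, B5=T, B6=F, B7=T, B8=E, B9=T, B10=T
test 4 (n=-1) hits B1=F, B2=E, B3=F, B4=S, B5=F, B6=F, B7=T, B8=E, B9=T, B10=T
union over the pool: B1=T, B1=F, B2=S, B2=E, B3=T, B3=F, B4=S, B4=E, B5=T, B5=F, B6=F, B7=T, B8=S, B8=E, B9=T, B10=T, B10=F
uncovered (3 of 20): B6=T, B7=F, B9=F
Answer: B6=T, B7=F, B9=F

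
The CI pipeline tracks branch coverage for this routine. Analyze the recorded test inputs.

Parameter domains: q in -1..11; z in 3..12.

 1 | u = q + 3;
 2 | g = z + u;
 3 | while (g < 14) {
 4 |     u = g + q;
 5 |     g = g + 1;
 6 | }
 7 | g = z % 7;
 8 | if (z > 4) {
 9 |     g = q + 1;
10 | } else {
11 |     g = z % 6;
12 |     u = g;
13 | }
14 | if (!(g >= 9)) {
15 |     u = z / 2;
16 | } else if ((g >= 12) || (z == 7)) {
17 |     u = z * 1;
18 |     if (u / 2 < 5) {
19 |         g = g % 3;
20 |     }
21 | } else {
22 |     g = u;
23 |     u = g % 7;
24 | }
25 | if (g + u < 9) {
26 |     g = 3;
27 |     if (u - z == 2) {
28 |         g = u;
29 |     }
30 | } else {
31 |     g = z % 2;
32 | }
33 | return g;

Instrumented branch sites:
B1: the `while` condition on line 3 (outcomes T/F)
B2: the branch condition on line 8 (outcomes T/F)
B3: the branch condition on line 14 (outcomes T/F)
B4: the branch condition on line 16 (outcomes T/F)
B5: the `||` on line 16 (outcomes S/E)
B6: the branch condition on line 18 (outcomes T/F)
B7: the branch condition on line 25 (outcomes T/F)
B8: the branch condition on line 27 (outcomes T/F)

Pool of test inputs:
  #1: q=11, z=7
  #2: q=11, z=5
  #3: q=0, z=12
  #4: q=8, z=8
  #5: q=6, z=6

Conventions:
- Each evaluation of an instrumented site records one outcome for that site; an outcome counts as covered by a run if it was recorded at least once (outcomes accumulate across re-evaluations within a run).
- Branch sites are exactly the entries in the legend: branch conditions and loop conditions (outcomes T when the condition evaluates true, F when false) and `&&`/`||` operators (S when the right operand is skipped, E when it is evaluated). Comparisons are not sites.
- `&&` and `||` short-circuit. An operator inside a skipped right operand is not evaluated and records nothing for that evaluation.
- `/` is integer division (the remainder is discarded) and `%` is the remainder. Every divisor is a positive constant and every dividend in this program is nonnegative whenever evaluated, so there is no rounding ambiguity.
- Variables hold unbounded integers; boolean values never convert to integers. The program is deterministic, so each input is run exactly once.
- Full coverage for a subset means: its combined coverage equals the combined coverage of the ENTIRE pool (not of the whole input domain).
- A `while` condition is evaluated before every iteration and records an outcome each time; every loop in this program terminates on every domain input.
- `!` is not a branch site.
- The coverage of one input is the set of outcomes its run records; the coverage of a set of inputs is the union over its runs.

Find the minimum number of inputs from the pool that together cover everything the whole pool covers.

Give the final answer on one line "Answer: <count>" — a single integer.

input #1, q=11, z=7: outcomes B1=F, B2=T, B3=F, B4=T, B5=S, B6=T, B7=T, B8=F
input #2, q=11, z=5: outcomes B1=F, B2=T, B3=F, B4=T, B5=S, B6=T, B7=T, B8=F
input #3, q=0, z=12: outcomes B1=F, B2=T, B3=T, B7=T, B8=F
input #4, q=8, z=8: outcomes B1=F, B2=T, B3=F, B4=F, B5=E, B7=F
input #5, q=6, z=6: outcomes B1=F, B2=T, B3=T, B7=F
pool-wide coverage (12 outcomes): B1=F, B2=T, B3=T, B3=F, B4=T, B4=F, B5=S, B5=E, B6=T, B7=T, B7=F, B8=F
checked all size-1 subsets: none covers 12 outcomes (max 8/12)
checked all size-2 subsets: none covers 12 outcomes (max 11/12)
at size 3, {1, 3, 4} reaches all 12 outcomes; every lexicographically earlier size-3 subset fails

Answer: 3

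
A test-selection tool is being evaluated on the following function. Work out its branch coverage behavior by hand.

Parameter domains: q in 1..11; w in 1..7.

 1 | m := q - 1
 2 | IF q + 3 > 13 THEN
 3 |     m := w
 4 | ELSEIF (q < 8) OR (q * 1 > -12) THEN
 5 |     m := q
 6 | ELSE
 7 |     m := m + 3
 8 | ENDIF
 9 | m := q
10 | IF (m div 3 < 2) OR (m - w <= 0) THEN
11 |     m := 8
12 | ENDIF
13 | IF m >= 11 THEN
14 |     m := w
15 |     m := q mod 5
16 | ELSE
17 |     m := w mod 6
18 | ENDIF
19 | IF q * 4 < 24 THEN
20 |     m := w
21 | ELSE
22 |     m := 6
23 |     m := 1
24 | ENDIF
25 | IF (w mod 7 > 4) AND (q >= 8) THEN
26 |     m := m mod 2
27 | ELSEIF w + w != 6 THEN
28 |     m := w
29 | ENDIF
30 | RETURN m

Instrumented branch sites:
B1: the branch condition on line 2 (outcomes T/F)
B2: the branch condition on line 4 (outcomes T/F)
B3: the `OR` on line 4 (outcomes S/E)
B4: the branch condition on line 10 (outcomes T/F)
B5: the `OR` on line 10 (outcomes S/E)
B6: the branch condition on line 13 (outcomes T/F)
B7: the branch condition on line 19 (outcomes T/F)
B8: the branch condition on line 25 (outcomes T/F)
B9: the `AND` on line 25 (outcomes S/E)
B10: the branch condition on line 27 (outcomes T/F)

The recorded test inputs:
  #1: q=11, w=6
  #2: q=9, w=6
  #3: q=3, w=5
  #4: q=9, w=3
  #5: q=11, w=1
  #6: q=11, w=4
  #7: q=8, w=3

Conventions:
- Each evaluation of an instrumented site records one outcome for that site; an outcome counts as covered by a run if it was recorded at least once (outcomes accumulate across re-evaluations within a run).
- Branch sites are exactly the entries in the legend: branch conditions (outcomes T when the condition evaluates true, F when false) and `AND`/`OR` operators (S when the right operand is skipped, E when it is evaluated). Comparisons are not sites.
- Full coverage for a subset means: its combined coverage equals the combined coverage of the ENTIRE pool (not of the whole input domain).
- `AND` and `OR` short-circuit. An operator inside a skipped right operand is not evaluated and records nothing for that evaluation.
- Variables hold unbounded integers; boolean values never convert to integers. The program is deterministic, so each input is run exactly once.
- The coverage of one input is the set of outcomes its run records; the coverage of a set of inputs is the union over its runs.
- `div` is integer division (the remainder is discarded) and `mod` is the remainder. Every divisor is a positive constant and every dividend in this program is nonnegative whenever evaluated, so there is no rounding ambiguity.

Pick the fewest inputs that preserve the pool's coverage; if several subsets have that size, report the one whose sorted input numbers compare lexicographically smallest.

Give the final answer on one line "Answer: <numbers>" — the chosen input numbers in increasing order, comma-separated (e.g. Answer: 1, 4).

test 1 (q=11, w=6) hits B1=T, B4=F, B5=E, B6=T, B7=F, B8=T, B9=E
test 2 (q=9, w=6) hits B1=F, B2=T, B3=E, B4=F, B5=E, B6=F, B7=F, B8=T, B9=E
test 3 (q=3, w=5) hits B1=F, B2=T, B3=S, B4=T, B5=S, B6=F, B7=T, B8=F, B9=E, B10=T
test 4 (q=9, w=3) hits B1=F, B2=T, B3=E, B4=F, B5=E, B6=F, B7=F, B8=F, B9=S, B10=F
test 5 (q=11, w=1) hits B1=T, B4=F, B5=E, B6=T, B7=F, B8=F, B9=S, B10=T
test 6 (q=11, w=4) hits B1=T, B4=F, B5=E, B6=T, B7=F, B8=F, B9=S, B10=T
test 7 (q=8, w=3) hits B1=F, B2=T, B3=E, B4=F, B5=E, B6=F, B7=F, B8=F, B9=S, B10=F
union over all inputs: B1=T, B1=F, B2=T, B3=S, B3=E, B4=T, B4=F, B5=S, B5=E, B6=T, B6=F, B7=T, B7=F, B8=T, B8=F, B9=S, B9=E, B10=T, B10=F (19 outcomes)
size 1 is not enough: best union over all size-1 subsets is 10/19
size 2 is not enough: best union over all size-2 subsets is 16/19
size 3: inputs {1, 3, 4} cover all 19 outcomes, and no lexicographically smaller subset of this size does

Answer: 1, 3, 4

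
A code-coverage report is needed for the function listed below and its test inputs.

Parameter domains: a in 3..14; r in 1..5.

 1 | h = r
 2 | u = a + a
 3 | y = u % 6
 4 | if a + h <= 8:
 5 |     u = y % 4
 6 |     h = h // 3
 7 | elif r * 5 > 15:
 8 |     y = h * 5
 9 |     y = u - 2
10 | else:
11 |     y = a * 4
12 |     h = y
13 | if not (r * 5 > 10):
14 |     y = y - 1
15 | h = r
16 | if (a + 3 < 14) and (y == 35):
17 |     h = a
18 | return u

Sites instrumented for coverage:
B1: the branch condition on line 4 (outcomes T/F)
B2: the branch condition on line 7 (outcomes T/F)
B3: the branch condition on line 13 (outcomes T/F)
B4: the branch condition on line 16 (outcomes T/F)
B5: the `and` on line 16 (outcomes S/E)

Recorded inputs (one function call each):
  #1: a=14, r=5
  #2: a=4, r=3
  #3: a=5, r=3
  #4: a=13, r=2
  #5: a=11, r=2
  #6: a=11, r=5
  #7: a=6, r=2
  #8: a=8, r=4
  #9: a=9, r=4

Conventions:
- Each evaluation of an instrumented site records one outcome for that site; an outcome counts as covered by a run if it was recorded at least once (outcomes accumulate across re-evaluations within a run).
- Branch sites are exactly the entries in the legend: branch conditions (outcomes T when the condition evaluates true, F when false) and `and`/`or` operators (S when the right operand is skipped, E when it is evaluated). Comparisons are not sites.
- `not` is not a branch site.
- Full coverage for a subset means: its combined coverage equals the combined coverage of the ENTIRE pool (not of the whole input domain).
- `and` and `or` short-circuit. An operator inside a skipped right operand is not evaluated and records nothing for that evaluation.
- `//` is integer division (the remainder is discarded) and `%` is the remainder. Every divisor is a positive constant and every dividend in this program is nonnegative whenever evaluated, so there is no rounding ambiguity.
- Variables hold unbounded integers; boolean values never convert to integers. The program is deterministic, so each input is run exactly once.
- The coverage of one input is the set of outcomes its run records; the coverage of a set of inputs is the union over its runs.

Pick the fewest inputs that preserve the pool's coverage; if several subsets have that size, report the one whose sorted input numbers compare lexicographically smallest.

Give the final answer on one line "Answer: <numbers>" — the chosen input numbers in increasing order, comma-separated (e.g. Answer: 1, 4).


test 1 (a=14, r=5) fires B1->F, B2->T, B3->F, B5->S, B4->F; hits B1=F, B2=T, B3=F, B4=F, B5=S
test 2 (a=4, r=3) fires B1->T, B3->F, B5->E, B4->F; hits B1=T, B3=F, B4=F, B5=E
test 3 (a=5, r=3) fires B1->T, B3->F, B5->E, B4->F; hits B1=T, B3=F, B4=F, B5=E
test 4 (a=13, r=2) fires B1->F, B2->F, B3->T, B5->S, B4->F; hits B1=F, B2=F, B3=T, B4=F, B5=S
test 5 (a=11, r=2) fires B1->F, B2->F, B3->T, B5->S, B4->F; hits B1=F, B2=F, B3=T, B4=F, B5=S
test 6 (a=11, r=5) fires B1->F, B2->T, B3->F, B5->S, B4->F; hits B1=F, B2=T, B3=F, B4=F, B5=S
test 7 (a=6, r=2) fires B1->T, B3->T, B5->E, B4->F; hits B1=T, B3=T, B4=F, B5=E
test 8 (a=8, r=4) fires B1->F, B2->T, B3->F, B5->E, B4->F; hits B1=F, B2=T, B3=F, B4=F, B5=E
test 9 (a=9, r=4) fires B1->F, B2->T, B3->F, B5->E, B4->F; hits B1=F, B2=T, B3=F, B4=F, B5=E
union over all inputs: B1=T, B1=F, B2=T, B2=F, B3=T, B3=F, B4=F, B5=S, B5=E (9 outcomes)
checked all size-1 subsets: none covers 9 outcomes (max 5/9)
checked all size-2 subsets: none covers 9 outcomes (max 8/9)
at size 3, {1, 2, 4} reaches all 9 outcomes; every lexicographically earlier size-3 subset fails
Answer: 1, 2, 4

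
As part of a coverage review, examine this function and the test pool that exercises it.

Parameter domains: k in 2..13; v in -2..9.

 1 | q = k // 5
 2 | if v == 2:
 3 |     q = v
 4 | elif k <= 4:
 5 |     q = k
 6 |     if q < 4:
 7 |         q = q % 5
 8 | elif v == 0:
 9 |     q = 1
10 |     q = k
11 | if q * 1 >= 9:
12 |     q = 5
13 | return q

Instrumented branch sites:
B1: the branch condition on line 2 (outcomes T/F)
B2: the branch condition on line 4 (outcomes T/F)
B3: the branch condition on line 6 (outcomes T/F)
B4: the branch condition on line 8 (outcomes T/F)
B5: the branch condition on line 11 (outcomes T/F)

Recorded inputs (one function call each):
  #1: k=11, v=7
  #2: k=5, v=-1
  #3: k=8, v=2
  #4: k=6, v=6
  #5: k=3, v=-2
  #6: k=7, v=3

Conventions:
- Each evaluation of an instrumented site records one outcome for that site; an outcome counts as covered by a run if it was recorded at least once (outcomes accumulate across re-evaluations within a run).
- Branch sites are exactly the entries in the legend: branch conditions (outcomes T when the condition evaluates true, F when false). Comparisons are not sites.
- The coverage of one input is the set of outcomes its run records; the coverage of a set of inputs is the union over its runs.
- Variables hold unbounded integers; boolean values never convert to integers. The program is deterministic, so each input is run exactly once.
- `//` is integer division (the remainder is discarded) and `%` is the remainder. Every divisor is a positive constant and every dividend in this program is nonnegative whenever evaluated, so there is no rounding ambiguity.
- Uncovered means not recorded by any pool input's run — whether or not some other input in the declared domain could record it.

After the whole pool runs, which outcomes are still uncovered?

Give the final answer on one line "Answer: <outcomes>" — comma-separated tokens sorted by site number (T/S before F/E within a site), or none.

run #1 (k=11, v=7) runs B1->F, B2->F, B4->F, B5->F; records B1=F, B2=F, B4=F, B5=F
run #2 (k=5, v=-1) runs B1->F, B2->F, B4->F, B5->F; records B1=F, B2=F, B4=F, B5=F
run #3 (k=8, v=2) runs B1->T, B5->F; records B1=T, B5=F
run #4 (k=6, v=6) runs B1->F, B2->F, B4->F, B5->F; records B1=F, B2=F, B4=F, B5=F
run #5 (k=3, v=-2) runs B1->F, B2->T, B3->T, B5->F; records B1=F, B2=T, B3=T, B5=F
run #6 (k=7, v=3) runs B1->F, B2->F, B4->F, B5->F; records B1=F, B2=F, B4=F, B5=F
union over the pool: B1=T, B1=F, B2=T, B2=F, B3=T, B4=F, B5=F
uncovered (3 of 10): B3=F, B4=T, B5=T

Answer: B3=F, B4=T, B5=T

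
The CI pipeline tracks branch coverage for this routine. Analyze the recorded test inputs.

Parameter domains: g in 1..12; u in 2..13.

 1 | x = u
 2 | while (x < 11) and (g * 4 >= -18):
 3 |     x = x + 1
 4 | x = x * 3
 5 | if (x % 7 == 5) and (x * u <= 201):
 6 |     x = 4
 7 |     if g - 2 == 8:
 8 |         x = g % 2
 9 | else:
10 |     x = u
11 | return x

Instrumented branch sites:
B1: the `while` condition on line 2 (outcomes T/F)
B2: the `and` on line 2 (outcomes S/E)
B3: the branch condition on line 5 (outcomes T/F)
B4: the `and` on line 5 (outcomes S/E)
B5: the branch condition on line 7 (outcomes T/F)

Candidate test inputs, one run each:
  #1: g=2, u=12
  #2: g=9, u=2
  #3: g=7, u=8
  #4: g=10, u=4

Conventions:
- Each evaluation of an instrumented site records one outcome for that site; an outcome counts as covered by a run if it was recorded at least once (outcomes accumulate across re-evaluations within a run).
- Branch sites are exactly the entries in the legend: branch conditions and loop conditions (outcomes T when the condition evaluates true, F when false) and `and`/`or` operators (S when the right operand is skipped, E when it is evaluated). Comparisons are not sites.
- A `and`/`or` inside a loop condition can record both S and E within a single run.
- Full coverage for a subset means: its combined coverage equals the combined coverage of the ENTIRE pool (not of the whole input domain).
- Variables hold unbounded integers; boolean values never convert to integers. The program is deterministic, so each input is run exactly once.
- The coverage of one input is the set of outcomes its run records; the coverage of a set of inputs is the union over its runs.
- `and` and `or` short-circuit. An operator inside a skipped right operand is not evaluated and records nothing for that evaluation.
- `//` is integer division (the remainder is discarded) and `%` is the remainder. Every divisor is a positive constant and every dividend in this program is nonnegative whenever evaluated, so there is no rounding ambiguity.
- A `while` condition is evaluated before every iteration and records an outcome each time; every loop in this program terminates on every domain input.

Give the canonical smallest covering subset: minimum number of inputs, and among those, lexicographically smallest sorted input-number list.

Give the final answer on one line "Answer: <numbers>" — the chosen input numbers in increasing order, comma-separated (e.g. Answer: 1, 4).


run #1 (g=2, u=12) runs B2->S, B1->F, B4->S, B3->F; records B1=F, B2=S, B3=F, B4=S
run #2 (g=9, u=2) runs B2->E, B1->T, B2->E, B1->T, B2->E, B1->T, B2->E, B1->T, B2->E, B1->T, B2->E, B1->T, B2->E, B1->T, ...; records B1=T, B1=F, B2=S, B2=E, B3=T, B4=E, B5=F
run #3 (g=7, u=8) runs B2->E, B1->T, B2->E, B1->T, B2->E, B1->T, B2->S, B1->F, B4->E, B3->F; records B1=T, B1=F, B2=S, B2=E, B3=F, B4=E
run #4 (g=10, u=4) runs B2->E, B1->T, B2->E, B1->T, B2->E, B1->T, B2->E, B1->T, B2->E, B1->T, B2->E, B1->T, B2->E, B1->T, ...; records B1=T, B1=F, B2=S, B2=E, B3=T, B4=E, B5=T
the full pool covers 10 outcomes: B1=T, B1=F, B2=S, B2=E, B3=T, B3=F, B4=S, B4=E, B5=T, B5=F
size 1 is not enough: best union over all size-1 subsets is 7/10
size 2 is not enough: best union over all size-2 subsets is 9/10
the canonical winner is {1, 2, 4}: size 3, full 10-outcome coverage, earliest index list among size-3 covers
Answer: 1, 2, 4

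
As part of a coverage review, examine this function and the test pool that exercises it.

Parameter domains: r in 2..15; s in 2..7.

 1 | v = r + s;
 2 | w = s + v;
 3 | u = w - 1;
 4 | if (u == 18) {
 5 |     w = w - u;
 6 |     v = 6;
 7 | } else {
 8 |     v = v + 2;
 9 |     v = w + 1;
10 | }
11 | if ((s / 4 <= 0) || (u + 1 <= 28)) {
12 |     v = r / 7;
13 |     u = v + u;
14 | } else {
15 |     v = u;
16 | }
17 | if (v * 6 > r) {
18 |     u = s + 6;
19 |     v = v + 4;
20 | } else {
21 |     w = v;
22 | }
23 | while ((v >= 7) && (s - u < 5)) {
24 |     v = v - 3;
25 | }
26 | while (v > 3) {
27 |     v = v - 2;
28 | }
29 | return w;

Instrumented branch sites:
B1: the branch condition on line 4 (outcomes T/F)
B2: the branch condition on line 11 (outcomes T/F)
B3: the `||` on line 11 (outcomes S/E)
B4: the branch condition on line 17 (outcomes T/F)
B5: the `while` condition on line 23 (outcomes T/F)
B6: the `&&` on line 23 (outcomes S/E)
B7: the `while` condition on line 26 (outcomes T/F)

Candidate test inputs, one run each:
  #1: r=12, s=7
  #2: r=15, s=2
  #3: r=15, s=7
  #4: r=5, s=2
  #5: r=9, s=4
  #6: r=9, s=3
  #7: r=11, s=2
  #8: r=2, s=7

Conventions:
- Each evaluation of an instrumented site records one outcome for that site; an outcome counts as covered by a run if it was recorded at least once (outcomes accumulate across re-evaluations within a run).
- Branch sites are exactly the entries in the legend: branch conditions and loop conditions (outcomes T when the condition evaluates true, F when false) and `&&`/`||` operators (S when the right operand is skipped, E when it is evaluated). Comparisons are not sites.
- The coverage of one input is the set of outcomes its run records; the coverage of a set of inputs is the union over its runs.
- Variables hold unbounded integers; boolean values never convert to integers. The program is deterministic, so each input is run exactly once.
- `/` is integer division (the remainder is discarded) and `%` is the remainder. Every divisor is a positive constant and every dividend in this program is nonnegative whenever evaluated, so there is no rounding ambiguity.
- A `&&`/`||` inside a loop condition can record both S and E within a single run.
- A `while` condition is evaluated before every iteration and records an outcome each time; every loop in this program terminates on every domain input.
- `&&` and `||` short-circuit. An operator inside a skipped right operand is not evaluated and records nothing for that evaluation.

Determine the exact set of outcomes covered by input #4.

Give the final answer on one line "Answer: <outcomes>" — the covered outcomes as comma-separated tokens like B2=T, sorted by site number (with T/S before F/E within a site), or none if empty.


Running input #4 (r=5, s=2), event by event:
  B1->F, B3->S, B2->T, B4->F, B6->S, B5->F, B7->F
distinct outcomes covered: B1=F, B2=T, B3=S, B4=F, B5=F, B6=S, B7=F
Answer: B1=F, B2=T, B3=S, B4=F, B5=F, B6=S, B7=F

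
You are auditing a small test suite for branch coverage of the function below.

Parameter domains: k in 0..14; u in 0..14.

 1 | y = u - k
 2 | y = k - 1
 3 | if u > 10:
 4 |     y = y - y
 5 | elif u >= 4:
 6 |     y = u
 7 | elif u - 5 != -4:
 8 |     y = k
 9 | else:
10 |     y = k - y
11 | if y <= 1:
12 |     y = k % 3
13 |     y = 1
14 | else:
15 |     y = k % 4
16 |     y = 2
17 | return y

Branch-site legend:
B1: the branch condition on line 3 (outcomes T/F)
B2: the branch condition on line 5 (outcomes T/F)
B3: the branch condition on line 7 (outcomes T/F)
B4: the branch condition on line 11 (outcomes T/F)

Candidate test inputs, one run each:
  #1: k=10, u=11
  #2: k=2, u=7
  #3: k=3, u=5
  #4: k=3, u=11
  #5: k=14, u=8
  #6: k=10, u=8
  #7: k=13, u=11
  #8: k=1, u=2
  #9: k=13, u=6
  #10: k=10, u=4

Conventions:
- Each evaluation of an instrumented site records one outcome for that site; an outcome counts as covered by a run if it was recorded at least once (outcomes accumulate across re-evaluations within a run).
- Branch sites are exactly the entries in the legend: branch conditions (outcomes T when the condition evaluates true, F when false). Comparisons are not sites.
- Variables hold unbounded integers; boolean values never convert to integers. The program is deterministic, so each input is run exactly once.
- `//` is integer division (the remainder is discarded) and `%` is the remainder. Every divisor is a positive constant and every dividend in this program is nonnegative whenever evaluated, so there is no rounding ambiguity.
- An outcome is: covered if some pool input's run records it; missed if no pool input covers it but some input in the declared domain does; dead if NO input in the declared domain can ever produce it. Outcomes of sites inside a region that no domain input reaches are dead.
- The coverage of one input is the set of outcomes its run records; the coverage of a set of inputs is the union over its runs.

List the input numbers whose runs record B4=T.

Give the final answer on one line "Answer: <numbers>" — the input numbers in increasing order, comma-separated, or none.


input #1 (k=10, u=11): covers B4=T
input #2 (k=2, u=7): misses B4=T
input #3 (k=3, u=5): misses B4=T
input #4 (k=3, u=11): covers B4=T
input #5 (k=14, u=8): misses B4=T
input #6 (k=10, u=8): misses B4=T
input #7 (k=13, u=11): covers B4=T
input #8 (k=1, u=2): covers B4=T
input #9 (k=13, u=6): misses B4=T
input #10 (k=10, u=4): misses B4=T
Answer: 1, 4, 7, 8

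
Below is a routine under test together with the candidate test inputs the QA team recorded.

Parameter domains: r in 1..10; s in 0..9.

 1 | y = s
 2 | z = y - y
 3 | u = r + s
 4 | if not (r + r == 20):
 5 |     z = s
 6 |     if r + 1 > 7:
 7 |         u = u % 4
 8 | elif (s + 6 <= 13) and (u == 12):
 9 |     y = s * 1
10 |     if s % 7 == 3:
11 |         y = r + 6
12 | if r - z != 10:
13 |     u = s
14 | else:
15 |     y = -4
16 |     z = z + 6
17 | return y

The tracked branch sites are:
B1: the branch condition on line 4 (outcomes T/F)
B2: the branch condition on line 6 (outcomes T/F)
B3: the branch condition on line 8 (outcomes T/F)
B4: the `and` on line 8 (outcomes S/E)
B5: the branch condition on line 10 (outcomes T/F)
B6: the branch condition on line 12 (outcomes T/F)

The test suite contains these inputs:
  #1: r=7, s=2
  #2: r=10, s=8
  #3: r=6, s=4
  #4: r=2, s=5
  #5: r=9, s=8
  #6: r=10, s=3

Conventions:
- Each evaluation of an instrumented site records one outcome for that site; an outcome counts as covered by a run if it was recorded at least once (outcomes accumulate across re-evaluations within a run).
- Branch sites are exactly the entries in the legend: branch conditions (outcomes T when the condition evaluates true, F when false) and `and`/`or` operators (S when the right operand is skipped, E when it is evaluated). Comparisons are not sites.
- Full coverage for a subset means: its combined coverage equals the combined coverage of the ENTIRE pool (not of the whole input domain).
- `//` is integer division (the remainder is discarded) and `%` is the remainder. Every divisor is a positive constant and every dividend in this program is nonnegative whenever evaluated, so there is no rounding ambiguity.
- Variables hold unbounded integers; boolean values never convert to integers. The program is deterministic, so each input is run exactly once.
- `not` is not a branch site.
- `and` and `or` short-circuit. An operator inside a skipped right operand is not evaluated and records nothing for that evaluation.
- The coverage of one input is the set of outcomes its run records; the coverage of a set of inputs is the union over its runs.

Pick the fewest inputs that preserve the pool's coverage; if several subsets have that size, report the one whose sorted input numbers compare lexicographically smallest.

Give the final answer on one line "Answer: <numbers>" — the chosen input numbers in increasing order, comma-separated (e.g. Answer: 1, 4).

run #1 (r=7, s=2) records B1=T, B2=T, B6=T
run #2 (r=10, s=8) records B1=F, B3=F, B4=S, B6=F
run #3 (r=6, s=4) records B1=T, B2=F, B6=T
run #4 (r=2, s=5) records B1=T, B2=F, B6=T
run #5 (r=9, s=8) records B1=T, B2=T, B6=T
run #6 (r=10, s=3) records B1=F, B3=F, B4=E, B6=F
together the pool reaches 9 outcomes: B1=T, B1=F, B2=T, B2=F, B3=F, B4=S, B4=E, B6=T, B6=F
checked all size-1 subsets: none covers 9 outcomes (max 4/9)
checked all size-2 subsets: none covers 9 outcomes (max 7/9)
checked all size-3 subsets: none covers 9 outcomes (max 8/9)
size 4: inputs {1, 2, 3, 6} cover all 9 outcomes, and no lexicographically smaller subset of this size does

Answer: 1, 2, 3, 6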